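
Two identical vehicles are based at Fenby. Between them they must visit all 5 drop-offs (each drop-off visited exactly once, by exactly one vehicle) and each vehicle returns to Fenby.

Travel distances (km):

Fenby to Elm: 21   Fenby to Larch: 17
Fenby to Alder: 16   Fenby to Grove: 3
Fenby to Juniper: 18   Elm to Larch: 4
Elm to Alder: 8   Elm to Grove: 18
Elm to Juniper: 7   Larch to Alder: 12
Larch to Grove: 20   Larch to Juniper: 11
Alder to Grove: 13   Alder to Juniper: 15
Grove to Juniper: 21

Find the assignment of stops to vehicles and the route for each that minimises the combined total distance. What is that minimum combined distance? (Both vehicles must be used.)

There are 2^4 − 1 = 15 ways to divide the 5 stops into two non-empty groups. For each, the best each vehicle can do is its own shortest tour through its group:
  {Elm} + {Larch, Alder, Grove, Juniper}: 42 + 57 = 99
  {Larch} + {Elm, Alder, Grove, Juniper}: 34 + 49 = 83
  {Elm, Larch} + {Alder, Grove, Juniper}: 42 + 49 = 91
  {Alder} + {Elm, Larch, Grove, Juniper}: 32 + 52 = 84
  {Elm, Alder} + {Larch, Grove, Juniper}: 45 + 52 = 97
  {Larch, Alder} + {Elm, Grove, Juniper}: 45 + 46 = 91
  … (15 splits in total)
  {Grove} + {Elm, Larch, Alder, Juniper}: 6 + 57 = 63  ← best
Best: vehicle 1 Fenby → Grove → Fenby = 6; vehicle 2 Fenby → Alder → Elm → Larch → Juniper → Fenby = 57; combined 63.

63 km — the smallest possible combined total.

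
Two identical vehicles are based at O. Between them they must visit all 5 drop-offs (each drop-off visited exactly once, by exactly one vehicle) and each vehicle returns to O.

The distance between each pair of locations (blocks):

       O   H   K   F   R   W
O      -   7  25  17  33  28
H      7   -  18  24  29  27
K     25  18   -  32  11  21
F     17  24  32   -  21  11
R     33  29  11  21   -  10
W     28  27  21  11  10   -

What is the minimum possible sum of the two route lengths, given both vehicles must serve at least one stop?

88 blocks — the smallest possible combined total.

Try each way of splitting the stops between the two vehicles (each non-empty) and, for each split, find the best tour for each vehicle:
  {H} + {K, F, R, W}: 14 + 74 = 88
  {K} + {H, F, R, W}: 50 + 74 = 124
  {H, K} + {F, R, W}: 50 + 71 = 121
  {F} + {H, K, R, W}: 34 + 74 = 108
  {H, F} + {K, R, W}: 48 + 74 = 122
  {K, F} + {H, R, W}: 74 + 74 = 148
  … (15 splits in total)
Best: vehicle 1 O → H → O = 14; vehicle 2 O → K → R → W → F → O = 74; combined 88.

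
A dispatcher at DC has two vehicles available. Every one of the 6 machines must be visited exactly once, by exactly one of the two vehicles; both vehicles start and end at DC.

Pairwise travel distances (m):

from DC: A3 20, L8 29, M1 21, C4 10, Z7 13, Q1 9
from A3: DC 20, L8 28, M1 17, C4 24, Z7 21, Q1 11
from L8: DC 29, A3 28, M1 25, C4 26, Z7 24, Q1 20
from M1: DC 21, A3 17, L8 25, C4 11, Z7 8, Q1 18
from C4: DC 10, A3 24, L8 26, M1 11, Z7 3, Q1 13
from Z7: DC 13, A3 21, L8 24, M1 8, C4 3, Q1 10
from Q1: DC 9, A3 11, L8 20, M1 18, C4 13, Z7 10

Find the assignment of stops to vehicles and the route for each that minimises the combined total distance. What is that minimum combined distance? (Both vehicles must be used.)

There are 2^5 − 1 = 31 ways to divide the 6 stops into two non-empty groups. For each, the best each vehicle can do is its own shortest tour through its group:
  {A3} + {L8, M1, C4, Z7, Q1}: 40 + 75 = 115
  {L8} + {A3, M1, C4, Z7, Q1}: 58 + 58 = 116
  {A3, L8} + {M1, C4, Z7, Q1}: 77 + 48 = 125
  {M1} + {A3, L8, C4, Z7, Q1}: 42 + 85 = 127
  {A3, M1} + {L8, C4, Z7, Q1}: 58 + 66 = 124
  {L8, M1} + {A3, C4, Z7, Q1}: 75 + 54 = 129
  … (31 splits in total)
  {A3, L8, M1, C4, Z7} + {Q1}: 94 + 18 = 112  ← best
Best: vehicle 1 DC → A3 → L8 → M1 → Z7 → C4 → DC = 94; vehicle 2 DC → Q1 → DC = 18; combined 112.

Minimum combined distance: 112 m.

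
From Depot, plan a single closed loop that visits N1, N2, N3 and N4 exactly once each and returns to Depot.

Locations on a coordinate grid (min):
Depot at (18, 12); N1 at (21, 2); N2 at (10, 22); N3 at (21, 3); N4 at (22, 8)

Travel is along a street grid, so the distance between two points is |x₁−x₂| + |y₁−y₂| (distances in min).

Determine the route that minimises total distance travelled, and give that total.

There are 12 distinct closed tours to check (reversals are equivalent).
Depot → N1 → N2 → N3 → N4 → Depot: 13+31+30+6+8 = 88
Depot → N1 → N2 → N4 → N3 → Depot: 13+31+26+6+12 = 88
Depot → N1 → N3 → N2 → N4 → Depot: 13+1+30+26+8 = 78
Depot → N1 → N3 → N4 → N2 → Depot: 13+1+6+26+18 = 64
Depot → N1 → N4 → N2 → N3 → Depot: 13+7+26+30+12 = 88
Depot → N1 → N4 → N3 → N2 → Depot: 13+7+6+30+18 = 74
Depot → N2 → N1 → N3 → N4 → Depot: 18+31+1+6+8 = 64
Depot → N2 → N1 → N4 → N3 → Depot: 18+31+7+6+12 = 74
Depot → N2 → N3 → N1 → N4 → Depot: 18+30+1+7+8 = 64
Depot → N2 → N4 → N1 → N3 → Depot: 18+26+7+1+12 = 64
Depot → N3 → N1 → N2 → N4 → Depot: 12+1+31+26+8 = 78
Depot → N3 → N2 → N1 → N4 → Depot: 12+30+31+7+8 = 88
The minimum is 64.
One optimal route: Depot → N1 → N3 → N4 → N2 → Depot (or its reverse).

64 min — the shortest possible round trip.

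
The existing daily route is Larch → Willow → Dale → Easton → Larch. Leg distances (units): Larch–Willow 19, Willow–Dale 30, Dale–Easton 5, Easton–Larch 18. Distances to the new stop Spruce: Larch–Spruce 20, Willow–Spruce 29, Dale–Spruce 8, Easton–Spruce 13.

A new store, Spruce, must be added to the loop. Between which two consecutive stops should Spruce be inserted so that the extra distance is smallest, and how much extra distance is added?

+7 — insert Spruce between Willow and Dale.

Insertion cost between consecutive stops i–j is d(i,Spruce) + d(Spruce,j) − d(i,j):
  between Larch and Willow: 20 + 29 − 19 = 30
  between Willow and Dale: 29 + 8 − 30 = 7
  between Dale and Easton: 8 + 13 − 5 = 16
  between Easton and Larch: 13 + 20 − 18 = 15
Cheapest insertion is between Willow and Dale, adding 7.
New total = 72 + 7 = 79.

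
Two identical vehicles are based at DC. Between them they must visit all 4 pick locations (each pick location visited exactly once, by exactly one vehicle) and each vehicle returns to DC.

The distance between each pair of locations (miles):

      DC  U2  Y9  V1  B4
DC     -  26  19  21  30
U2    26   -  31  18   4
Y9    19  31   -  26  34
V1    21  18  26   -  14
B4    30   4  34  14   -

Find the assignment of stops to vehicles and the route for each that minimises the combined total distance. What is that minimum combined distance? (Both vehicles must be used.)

103 miles — the smallest possible combined total.

Try each way of splitting the stops between the two vehicles (each non-empty) and, for each split, find the best tour for each vehicle:
  {U2} + {Y9, V1, B4}: 52 + 88 = 140
  {Y9} + {U2, V1, B4}: 38 + 65 = 103
  {U2, Y9} + {V1, B4}: 76 + 65 = 141
  {V1} + {U2, Y9, B4}: 42 + 83 = 125
  {U2, V1} + {Y9, B4}: 65 + 83 = 148
  {Y9, V1} + {U2, B4}: 66 + 60 = 126
  … (7 splits in total)
Best: vehicle 1 DC → Y9 → DC = 38; vehicle 2 DC → U2 → B4 → V1 → DC = 65; combined 103.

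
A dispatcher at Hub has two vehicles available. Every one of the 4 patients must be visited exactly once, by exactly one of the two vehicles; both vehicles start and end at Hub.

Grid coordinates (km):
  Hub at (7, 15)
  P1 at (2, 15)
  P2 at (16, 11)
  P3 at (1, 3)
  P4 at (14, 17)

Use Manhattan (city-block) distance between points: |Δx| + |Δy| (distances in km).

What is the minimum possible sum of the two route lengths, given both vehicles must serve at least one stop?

66 km — the smallest possible combined total.

Check every non-empty split of the stops between the two vehicles; for each half take its own optimal tour:
  {P1} + {P2, P3, P4}: 10 + 58 = 68
  {P2} + {P1, P3, P4}: 26 + 54 = 80
  {P1, P2} + {P3, P4}: 36 + 54 = 90
  {P3} + {P1, P2, P4}: 36 + 40 = 76
  {P1, P3} + {P2, P4}: 36 + 30 = 66
  {P2, P3} + {P1, P4}: 54 + 28 = 82
  … (7 splits in total)
Best: vehicle 1 Hub → P1 → P3 → Hub = 36; vehicle 2 Hub → P2 → P4 → Hub = 30; combined 66.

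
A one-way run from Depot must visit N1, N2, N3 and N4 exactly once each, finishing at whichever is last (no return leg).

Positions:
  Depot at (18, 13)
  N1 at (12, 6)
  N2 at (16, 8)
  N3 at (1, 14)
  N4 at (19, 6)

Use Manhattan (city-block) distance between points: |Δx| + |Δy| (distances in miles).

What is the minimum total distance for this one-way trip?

Shortest open route: 38 miles.

There are 4! = 24 possible orderings.
Depot→N1→N2→N3→N4: 13+6+21+26 = 66
Depot→N1→N2→N4→N3: 13+6+5+26 = 50
Depot→N1→N3→N2→N4: 13+19+21+5 = 58
Depot→N1→N3→N4→N2: 13+19+26+5 = 63
Depot→N1→N4→N2→N3: 13+7+5+21 = 46
Depot→N1→N4→N3→N2: 13+7+26+21 = 67
Depot→N2→N1→N3→N4: 7+6+19+26 = 58
Depot→N2→N1→N4→N3: 7+6+7+26 = 46
Depot→N2→N3→N1→N4: 7+21+19+7 = 54
Depot→N2→N3→N4→N1: 7+21+26+7 = 61
Depot→N2→N4→N1→N3: 7+5+7+19 = 38
Depot→N2→N4→N3→N1: 7+5+26+19 = 57
Depot→N3→N1→N2→N4: 18+19+6+5 = 48
Depot→N3→N1→N4→N2: 18+19+7+5 = 49
… (10 more)
The minimum is 38.
One shortest path: Depot → N2 → N4 → N1 → N3.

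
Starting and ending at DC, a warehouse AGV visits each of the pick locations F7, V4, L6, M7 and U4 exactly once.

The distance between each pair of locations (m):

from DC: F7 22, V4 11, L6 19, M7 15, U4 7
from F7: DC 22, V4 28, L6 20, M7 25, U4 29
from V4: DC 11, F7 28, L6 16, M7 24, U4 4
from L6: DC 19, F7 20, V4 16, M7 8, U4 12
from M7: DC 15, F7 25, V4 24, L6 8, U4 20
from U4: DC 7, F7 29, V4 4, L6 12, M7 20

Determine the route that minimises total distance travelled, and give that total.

82 m — the shortest possible round trip.

DC→F7→V4→L6→M7→U4→DC: 22+28+16+8+20+7 = 101
DC→F7→V4→L6→U4→M7→DC: 22+28+16+12+20+15 = 113
DC→F7→V4→M7→L6→U4→DC: 22+28+24+8+12+7 = 101
DC→F7→V4→M7→U4→L6→DC: 22+28+24+20+12+19 = 125
DC→F7→V4→U4→L6→M7→DC: 22+28+4+12+8+15 = 89
DC→F7→V4→U4→M7→L6→DC: 22+28+4+20+8+19 = 101
DC→F7→L6→V4→M7→U4→DC: 22+20+16+24+20+7 = 109
DC→F7→L6→V4→U4→M7→DC: 22+20+16+4+20+15 = 97
DC→F7→L6→M7→V4→U4→DC: 22+20+8+24+4+7 = 85
DC→F7→L6→M7→U4→V4→DC: 22+20+8+20+4+11 = 85
DC→F7→L6→U4→V4→M7→DC: 22+20+12+4+24+15 = 97
DC→F7→L6→U4→M7→V4→DC: 22+20+12+20+24+11 = 109
DC→F7→M7→V4→L6→U4→DC: 22+25+24+16+12+7 = 106
DC→F7→M7→V4→U4→L6→DC: 22+25+24+4+12+19 = 106
… (46 more)
DC→F7→M7→L6→V4→U4→DC: 22+25+8+16+4+7 = 82  ← best
The minimum is 82.
One optimal route: DC → F7 → M7 → L6 → V4 → U4 → DC (or its reverse).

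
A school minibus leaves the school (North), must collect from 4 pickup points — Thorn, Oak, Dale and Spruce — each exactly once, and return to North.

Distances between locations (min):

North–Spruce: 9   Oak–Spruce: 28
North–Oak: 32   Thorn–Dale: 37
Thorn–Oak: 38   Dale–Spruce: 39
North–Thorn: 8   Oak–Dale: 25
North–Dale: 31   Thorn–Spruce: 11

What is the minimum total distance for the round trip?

Shortest round trip = 103 min.

North-Thorn-Oak-Dale-Spruce-North: 8+38+25+39+9 = 119
North-Thorn-Oak-Spruce-Dale-North: 8+38+28+39+31 = 144
North-Thorn-Dale-Oak-Spruce-North: 8+37+25+28+9 = 107
North-Thorn-Dale-Spruce-Oak-North: 8+37+39+28+32 = 144
North-Thorn-Spruce-Oak-Dale-North: 8+11+28+25+31 = 103
North-Thorn-Spruce-Dale-Oak-North: 8+11+39+25+32 = 115
North-Oak-Thorn-Dale-Spruce-North: 32+38+37+39+9 = 155
North-Oak-Thorn-Spruce-Dale-North: 32+38+11+39+31 = 151
North-Oak-Dale-Thorn-Spruce-North: 32+25+37+11+9 = 114
North-Oak-Spruce-Thorn-Dale-North: 32+28+11+37+31 = 139
North-Dale-Thorn-Oak-Spruce-North: 31+37+38+28+9 = 143
North-Dale-Oak-Thorn-Spruce-North: 31+25+38+11+9 = 114
The minimum is 103.
One optimal route: North → Thorn → Spruce → Oak → Dale → North (or its reverse).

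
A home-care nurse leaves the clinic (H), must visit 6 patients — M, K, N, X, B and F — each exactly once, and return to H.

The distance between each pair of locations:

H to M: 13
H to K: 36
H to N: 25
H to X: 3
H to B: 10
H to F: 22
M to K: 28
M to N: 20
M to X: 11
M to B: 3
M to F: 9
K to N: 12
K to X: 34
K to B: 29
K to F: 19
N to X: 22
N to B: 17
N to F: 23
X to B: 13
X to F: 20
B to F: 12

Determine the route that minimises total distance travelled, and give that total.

Minimum total distance: 78.

With 6 stops there are 6!/2 = 360 distinct round trips (a route and its reverse cost the same).
H → M → K → N → X → B → F → H: 13+28+12+22+13+12+22 = 122
H → M → K → N → X → F → B → H: 13+28+12+22+20+12+10 = 117
H → M → K → N → B → X → F → H: 13+28+12+17+13+20+22 = 125
H → M → K → N → B → F → X → H: 13+28+12+17+12+20+3 = 105
H → M → K → N → F → X → B → H: 13+28+12+23+20+13+10 = 119
H → M → K → N → F → B → X → H: 13+28+12+23+12+13+3 = 104
H → M → K → X → N → B → F → H: 13+28+34+22+17+12+22 = 148
H → M → K → X → N → F → B → H: 13+28+34+22+23+12+10 = 142
… (352 more)
H → X → N → K → F → M → B → H: 3+22+12+19+9+3+10 = 78  ← best
The minimum is 78.
One optimal route: H → X → N → K → F → M → B → H (or its reverse).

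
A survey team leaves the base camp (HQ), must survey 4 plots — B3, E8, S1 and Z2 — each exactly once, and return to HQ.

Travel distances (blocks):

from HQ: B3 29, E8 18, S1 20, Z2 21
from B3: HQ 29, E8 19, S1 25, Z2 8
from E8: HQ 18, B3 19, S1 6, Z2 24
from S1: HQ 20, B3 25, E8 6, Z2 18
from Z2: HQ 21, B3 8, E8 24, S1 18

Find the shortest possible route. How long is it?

There are 12 distinct closed tours to check (reversals are equivalent).
HQ-B3-E8-S1-Z2-HQ: 29+19+6+18+21 = 93
HQ-B3-E8-Z2-S1-HQ: 29+19+24+18+20 = 110
HQ-B3-S1-E8-Z2-HQ: 29+25+6+24+21 = 105
HQ-B3-S1-Z2-E8-HQ: 29+25+18+24+18 = 114
HQ-B3-Z2-E8-S1-HQ: 29+8+24+6+20 = 87
HQ-B3-Z2-S1-E8-HQ: 29+8+18+6+18 = 79
HQ-E8-B3-S1-Z2-HQ: 18+19+25+18+21 = 101
HQ-E8-B3-Z2-S1-HQ: 18+19+8+18+20 = 83
HQ-E8-S1-B3-Z2-HQ: 18+6+25+8+21 = 78
HQ-E8-Z2-B3-S1-HQ: 18+24+8+25+20 = 95
HQ-S1-B3-E8-Z2-HQ: 20+25+19+24+21 = 109
HQ-S1-E8-B3-Z2-HQ: 20+6+19+8+21 = 74
The minimum is 74.
One optimal route: HQ → S1 → E8 → B3 → Z2 → HQ (or its reverse).

Minimum total distance: 74 blocks.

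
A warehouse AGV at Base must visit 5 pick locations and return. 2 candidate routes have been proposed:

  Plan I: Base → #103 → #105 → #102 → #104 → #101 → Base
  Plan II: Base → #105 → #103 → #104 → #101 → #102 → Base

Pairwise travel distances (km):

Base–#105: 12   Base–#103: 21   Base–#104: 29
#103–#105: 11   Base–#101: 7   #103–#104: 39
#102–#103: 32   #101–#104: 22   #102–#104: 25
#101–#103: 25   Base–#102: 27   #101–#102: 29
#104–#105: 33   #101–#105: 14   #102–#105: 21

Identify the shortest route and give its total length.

Plan I: 21 + 11 + 21 + 25 + 22 + 7 = 107
Plan II: 12 + 11 + 39 + 22 + 29 + 27 = 140

107 km — Plan I is the shortest.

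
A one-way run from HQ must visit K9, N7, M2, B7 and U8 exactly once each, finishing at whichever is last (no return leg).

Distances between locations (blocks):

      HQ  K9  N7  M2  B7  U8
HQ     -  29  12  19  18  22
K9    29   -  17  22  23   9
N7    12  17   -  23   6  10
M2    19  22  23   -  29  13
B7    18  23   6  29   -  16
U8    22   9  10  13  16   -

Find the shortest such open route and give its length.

Minimum one-way distance = 63 blocks.

There are 5! = 120 possible orderings.
HQ → K9 → N7 → M2 → B7 → U8: 29+17+23+29+16 = 114
HQ → K9 → N7 → M2 → U8 → B7: 29+17+23+13+16 = 98
HQ → K9 → N7 → B7 → M2 → U8: 29+17+6+29+13 = 94
HQ → K9 → N7 → B7 → U8 → M2: 29+17+6+16+13 = 81
HQ → K9 → N7 → U8 → M2 → B7: 29+17+10+13+29 = 98
HQ → K9 → N7 → U8 → B7 → M2: 29+17+10+16+29 = 101
HQ → K9 → M2 → N7 → B7 → U8: 29+22+23+6+16 = 96
HQ → K9 → M2 → N7 → U8 → B7: 29+22+23+10+16 = 100
HQ → K9 → M2 → B7 → N7 → U8: 29+22+29+6+10 = 96
HQ → K9 → M2 → B7 → U8 → N7: 29+22+29+16+10 = 106
HQ → K9 → M2 → U8 → N7 → B7: 29+22+13+10+6 = 80
HQ → K9 → M2 → U8 → B7 → N7: 29+22+13+16+6 = 86
HQ → K9 → B7 → N7 → M2 → U8: 29+23+6+23+13 = 94
HQ → K9 → B7 → N7 → U8 → M2: 29+23+6+10+13 = 81
… (106 more)
HQ → N7 → B7 → K9 → U8 → M2: 12+6+23+9+13 = 63  ← best
The minimum is 63.
One shortest path: HQ → N7 → B7 → K9 → U8 → M2.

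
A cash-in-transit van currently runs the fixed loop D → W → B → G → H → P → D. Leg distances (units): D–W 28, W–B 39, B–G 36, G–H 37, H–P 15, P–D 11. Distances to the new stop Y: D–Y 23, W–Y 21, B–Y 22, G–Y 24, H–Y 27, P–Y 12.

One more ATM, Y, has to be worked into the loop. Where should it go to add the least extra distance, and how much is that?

Insertion cost between consecutive stops i–j is d(i,Y) + d(Y,j) − d(i,j):
  between D and W: 23 + 21 − 28 = 16
  between W and B: 21 + 22 − 39 = 4
  between B and G: 22 + 24 − 36 = 10
  between G and H: 24 + 27 − 37 = 14
  between H and P: 27 + 12 − 15 = 24
  between P and D: 12 + 23 − 11 = 24
Cheapest insertion is between W and B, adding 4.
New total = 166 + 4 = 170.

Minimum extra distance: 4, inserting Y between W and B.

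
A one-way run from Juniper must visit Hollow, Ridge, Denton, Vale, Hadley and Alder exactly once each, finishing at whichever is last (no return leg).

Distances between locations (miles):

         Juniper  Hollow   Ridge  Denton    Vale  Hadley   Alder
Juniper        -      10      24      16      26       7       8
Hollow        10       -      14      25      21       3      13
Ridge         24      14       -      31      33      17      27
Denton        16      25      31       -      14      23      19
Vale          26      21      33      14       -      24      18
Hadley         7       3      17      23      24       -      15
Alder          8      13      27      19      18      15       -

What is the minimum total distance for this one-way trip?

Minimum one-way distance = 80 miles.

There are 6! = 720 possible orderings.
Juniper → Hollow → Ridge → Denton → Vale → Hadley → Alder: 10+14+31+14+24+15 = 108
Juniper → Hollow → Ridge → Denton → Vale → Alder → Hadley: 10+14+31+14+18+15 = 102
Juniper → Hollow → Ridge → Denton → Hadley → Vale → Alder: 10+14+31+23+24+18 = 120
Juniper → Hollow → Ridge → Denton → Hadley → Alder → Vale: 10+14+31+23+15+18 = 111
Juniper → Hollow → Ridge → Denton → Alder → Vale → Hadley: 10+14+31+19+18+24 = 116
Juniper → Hollow → Ridge → Denton → Alder → Hadley → Vale: 10+14+31+19+15+24 = 113
Juniper → Hollow → Ridge → Vale → Denton → Hadley → Alder: 10+14+33+14+23+15 = 109
Juniper → Hollow → Ridge → Vale → Denton → Alder → Hadley: 10+14+33+14+19+15 = 105
… (712 more)
Juniper → Denton → Vale → Alder → Hadley → Hollow → Ridge: 16+14+18+15+3+14 = 80  ← best
The minimum is 80.
One shortest path: Juniper → Denton → Vale → Alder → Hadley → Hollow → Ridge.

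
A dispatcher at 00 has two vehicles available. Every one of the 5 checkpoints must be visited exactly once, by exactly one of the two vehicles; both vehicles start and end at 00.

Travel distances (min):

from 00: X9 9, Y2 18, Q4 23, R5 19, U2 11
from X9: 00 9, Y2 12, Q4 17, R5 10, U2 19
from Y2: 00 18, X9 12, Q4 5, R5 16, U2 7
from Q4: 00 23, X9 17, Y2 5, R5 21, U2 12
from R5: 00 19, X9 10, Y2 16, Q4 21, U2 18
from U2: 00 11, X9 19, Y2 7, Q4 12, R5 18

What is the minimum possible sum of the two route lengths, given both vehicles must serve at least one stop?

Try each way of splitting the stops between the two vehicles (each non-empty) and, for each split, find the best tour for each vehicle:
  {X9} + {Y2, Q4, R5, U2}: 18 + 63 = 81
  {Y2} + {X9, Q4, R5, U2}: 36 + 63 = 99
  {X9, Y2} + {Q4, R5, U2}: 39 + 63 = 102
  {Q4} + {X9, Y2, R5, U2}: 46 + 53 = 99
  {X9, Q4} + {Y2, R5, U2}: 49 + 53 = 102
  {Y2, Q4} + {X9, R5, U2}: 46 + 48 = 94
  … (15 splits in total)
Best: vehicle 1 00 → X9 → 00 = 18; vehicle 2 00 → R5 → Y2 → Q4 → U2 → 00 = 63; combined 81.

Minimum combined distance: 81 min.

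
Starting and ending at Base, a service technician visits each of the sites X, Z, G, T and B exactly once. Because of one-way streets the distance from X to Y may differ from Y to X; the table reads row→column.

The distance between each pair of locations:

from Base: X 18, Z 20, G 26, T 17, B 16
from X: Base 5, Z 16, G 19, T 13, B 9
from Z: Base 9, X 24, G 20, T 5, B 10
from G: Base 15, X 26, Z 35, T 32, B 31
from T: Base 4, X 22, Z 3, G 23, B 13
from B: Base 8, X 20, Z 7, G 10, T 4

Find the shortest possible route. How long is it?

Base - X - Z - G - T - B - Base: 18+16+20+32+13+8 = 107
Base - X - Z - G - B - T - Base: 18+16+20+31+4+4 = 93
Base - X - Z - T - G - B - Base: 18+16+5+23+31+8 = 101
Base - X - Z - T - B - G - Base: 18+16+5+13+10+15 = 77
Base - X - Z - B - G - T - Base: 18+16+10+10+32+4 = 90
Base - X - Z - B - T - G - Base: 18+16+10+4+23+15 = 86
Base - X - G - Z - T - B - Base: 18+19+35+5+13+8 = 98
Base - X - G - Z - B - T - Base: 18+19+35+10+4+4 = 90
Base - X - G - T - Z - B - Base: 18+19+32+3+10+8 = 90
Base - X - G - T - B - Z - Base: 18+19+32+13+7+9 = 98
Base - X - G - B - Z - T - Base: 18+19+31+7+5+4 = 84
Base - X - G - B - T - Z - Base: 18+19+31+4+3+9 = 84
Base - X - T - Z - G - B - Base: 18+13+3+20+31+8 = 93
Base - X - T - Z - B - G - Base: 18+13+3+10+10+15 = 69
… (106 more)
The minimum is 69.
One optimal route: Base → X → T → Z → B → G → Base.

69 — the shortest possible round trip.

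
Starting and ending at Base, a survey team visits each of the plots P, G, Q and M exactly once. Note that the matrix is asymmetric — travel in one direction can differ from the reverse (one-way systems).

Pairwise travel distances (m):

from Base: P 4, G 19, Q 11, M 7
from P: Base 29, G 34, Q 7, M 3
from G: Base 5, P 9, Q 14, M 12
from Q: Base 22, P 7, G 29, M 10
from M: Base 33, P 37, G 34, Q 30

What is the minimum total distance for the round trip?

Base→P→G→Q→M→Base: 4+34+14+10+33 = 95
Base→P→G→M→Q→Base: 4+34+12+30+22 = 102
Base→P→Q→G→M→Base: 4+7+29+12+33 = 85
Base→P→Q→M→G→Base: 4+7+10+34+5 = 60
Base→P→M→G→Q→Base: 4+3+34+14+22 = 77
Base→P→M→Q→G→Base: 4+3+30+29+5 = 71
Base→G→P→Q→M→Base: 19+9+7+10+33 = 78
Base→G→P→M→Q→Base: 19+9+3+30+22 = 83
Base→G→Q→P→M→Base: 19+14+7+3+33 = 76
Base→G→Q→M→P→Base: 19+14+10+37+29 = 109
Base→G→M→P→Q→Base: 19+12+37+7+22 = 97
Base→G→M→Q→P→Base: 19+12+30+7+29 = 97
Base→Q→P→G→M→Base: 11+7+34+12+33 = 97
Base→Q→P→M→G→Base: 11+7+3+34+5 = 60
… (10 more)
The minimum is 60.
One optimal route: Base → P → Q → M → G → Base.

Shortest round trip = 60 m.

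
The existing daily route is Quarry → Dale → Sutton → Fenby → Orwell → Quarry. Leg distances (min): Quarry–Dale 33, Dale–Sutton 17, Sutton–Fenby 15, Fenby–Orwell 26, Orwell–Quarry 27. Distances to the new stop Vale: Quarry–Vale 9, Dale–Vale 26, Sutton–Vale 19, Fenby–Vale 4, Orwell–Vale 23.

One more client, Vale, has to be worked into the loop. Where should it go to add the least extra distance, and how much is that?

+1 min — insert Vale between Fenby and Orwell.

Insertion cost between consecutive stops i–j is d(i,Vale) + d(Vale,j) − d(i,j):
  between Quarry and Dale: 9 + 26 − 33 = 2
  between Dale and Sutton: 26 + 19 − 17 = 28
  between Sutton and Fenby: 19 + 4 − 15 = 8
  between Fenby and Orwell: 4 + 23 − 26 = 1
  between Orwell and Quarry: 23 + 9 − 27 = 5
Cheapest insertion is between Fenby and Orwell, adding 1.
New total = 118 + 1 = 119.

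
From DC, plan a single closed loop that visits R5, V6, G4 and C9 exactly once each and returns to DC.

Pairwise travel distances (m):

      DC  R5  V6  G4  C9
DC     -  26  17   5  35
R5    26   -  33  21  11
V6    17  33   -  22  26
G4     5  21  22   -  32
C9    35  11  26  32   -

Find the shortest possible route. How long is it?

Shortest round trip = 80 m.

There are 12 distinct closed tours to check (reversals are equivalent).
DC→R5→V6→G4→C9→DC: 26+33+22+32+35 = 148
DC→R5→V6→C9→G4→DC: 26+33+26+32+5 = 122
DC→R5→G4→V6→C9→DC: 26+21+22+26+35 = 130
DC→R5→G4→C9→V6→DC: 26+21+32+26+17 = 122
DC→R5→C9→V6→G4→DC: 26+11+26+22+5 = 90
DC→R5→C9→G4→V6→DC: 26+11+32+22+17 = 108
DC→V6→R5→G4→C9→DC: 17+33+21+32+35 = 138
DC→V6→R5→C9→G4→DC: 17+33+11+32+5 = 98
DC→V6→G4→R5→C9→DC: 17+22+21+11+35 = 106
DC→V6→C9→R5→G4→DC: 17+26+11+21+5 = 80
DC→G4→R5→V6→C9→DC: 5+21+33+26+35 = 120
DC→G4→V6→R5→C9→DC: 5+22+33+11+35 = 106
The minimum is 80.
One optimal route: DC → V6 → C9 → R5 → G4 → DC (or its reverse).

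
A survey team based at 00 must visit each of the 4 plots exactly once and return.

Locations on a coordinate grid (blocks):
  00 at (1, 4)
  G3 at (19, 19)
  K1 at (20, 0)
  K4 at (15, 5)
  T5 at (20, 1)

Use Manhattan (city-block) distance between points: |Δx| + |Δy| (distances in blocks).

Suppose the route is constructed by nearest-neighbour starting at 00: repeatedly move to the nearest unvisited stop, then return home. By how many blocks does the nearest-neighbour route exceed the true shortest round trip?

00: K4=15, T5=22, K1=23, G3=33 ⇒ K4
K4: T5=9, K1=10, G3=18 ⇒ T5
T5: K1=1, G3=19 ⇒ K1
K1: G3=20 ⇒ G3
NN route 00 → K4 → T5 → K1 → G3 → 00 costs 78.
Optimal: 00 → K1 → T5 → G3 → K4 → 00 costs 76 (by enumerating all 12 distinct tours).
Excess = 78 − 76 = 2.

The nearest-neighbour route is 2 blocks longer than optimal.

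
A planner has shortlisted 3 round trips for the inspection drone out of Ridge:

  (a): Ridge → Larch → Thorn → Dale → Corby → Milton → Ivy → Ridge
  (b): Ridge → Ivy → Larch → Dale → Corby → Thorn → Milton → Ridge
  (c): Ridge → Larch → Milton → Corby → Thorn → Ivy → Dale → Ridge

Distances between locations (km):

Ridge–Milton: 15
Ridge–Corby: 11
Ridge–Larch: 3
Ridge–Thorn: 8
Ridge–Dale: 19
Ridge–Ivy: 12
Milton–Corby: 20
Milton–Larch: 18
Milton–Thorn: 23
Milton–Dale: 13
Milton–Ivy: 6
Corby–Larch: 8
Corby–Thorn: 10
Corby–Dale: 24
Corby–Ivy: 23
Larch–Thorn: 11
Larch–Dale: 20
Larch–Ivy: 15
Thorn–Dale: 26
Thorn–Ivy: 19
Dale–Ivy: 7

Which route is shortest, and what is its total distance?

(a): 3 + 11 + 26 + 24 + 20 + 6 + 12 = 102
(b): 12 + 15 + 20 + 24 + 10 + 23 + 15 = 119
(c): 3 + 18 + 20 + 10 + 19 + 7 + 19 = 96

96 km — (c) is the shortest.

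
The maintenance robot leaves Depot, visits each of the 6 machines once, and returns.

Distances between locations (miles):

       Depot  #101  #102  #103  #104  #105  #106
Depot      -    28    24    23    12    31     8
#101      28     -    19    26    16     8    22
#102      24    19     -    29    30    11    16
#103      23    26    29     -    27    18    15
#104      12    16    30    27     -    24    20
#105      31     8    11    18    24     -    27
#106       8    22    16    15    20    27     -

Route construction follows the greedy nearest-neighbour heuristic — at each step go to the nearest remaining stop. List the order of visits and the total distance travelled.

Total distance 119 miles via the nearest-neighbour route Depot → #106 → #103 → #105 → #101 → #104 → #102 → Depot.

Depot → [#106:8 / #104:12 / #103:23 / #102:24 / #101:28 / #105:31] → #106 (8)
#106 → [#103:15 / #102:16 / #104:20 / #101:22 / #105:27] → #103 (15)
#103 → [#105:18 / #101:26 / #104:27 / #102:29] → #105 (18)
#105 → [#101:8 / #102:11 / #104:24] → #101 (8)
#101 → [#104:16 / #102:19] → #104 (16)
#104 → [#102:30] → #102 (30)
Return #102→Depot: 24.
Total = 8 + 15 + 18 + 8 + 16 + 30 + 24 = 119.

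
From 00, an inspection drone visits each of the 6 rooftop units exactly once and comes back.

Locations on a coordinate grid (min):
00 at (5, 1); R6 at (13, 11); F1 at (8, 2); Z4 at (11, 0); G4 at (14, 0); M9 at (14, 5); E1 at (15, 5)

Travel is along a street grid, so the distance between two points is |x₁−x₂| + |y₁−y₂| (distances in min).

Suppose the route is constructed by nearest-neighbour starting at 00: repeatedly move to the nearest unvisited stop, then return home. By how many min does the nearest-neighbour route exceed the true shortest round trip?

From 00: F1=4, Z4=7, G4=10, M9=13, E1=14, R6=18 → choose F1 (4).
From F1: Z4=5, G4=8, M9=9, E1=10, R6=14 → choose Z4 (5).
From Z4: G4=3, M9=8, E1=9, R6=13 → choose G4 (3).
From G4: M9=5, E1=6, R6=12 → choose M9 (5).
From M9: E1=1, R6=7 → choose E1 (1).
From E1: R6=8 → choose R6 (8).
NN route 00 → F1 → Z4 → G4 → M9 → E1 → R6 → 00 costs 44.
Optimal: 00 → F1 → R6 → M9 → E1 → G4 → Z4 → 00 costs 42 (by enumerating all 360 distinct tours).
Excess = 44 − 42 = 2.

The nearest-neighbour route is 2 min longer than optimal.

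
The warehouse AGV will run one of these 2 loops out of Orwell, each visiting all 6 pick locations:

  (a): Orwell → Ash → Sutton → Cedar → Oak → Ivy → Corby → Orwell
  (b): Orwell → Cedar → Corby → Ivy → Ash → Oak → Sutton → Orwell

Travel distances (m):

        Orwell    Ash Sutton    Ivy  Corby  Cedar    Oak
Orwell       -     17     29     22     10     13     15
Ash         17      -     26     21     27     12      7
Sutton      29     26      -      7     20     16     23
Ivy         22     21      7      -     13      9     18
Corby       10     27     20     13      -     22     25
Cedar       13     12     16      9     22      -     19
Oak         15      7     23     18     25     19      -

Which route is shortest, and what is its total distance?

(a): 17 + 26 + 16 + 19 + 18 + 13 + 10 = 119
(b): 13 + 22 + 13 + 21 + 7 + 23 + 29 = 128

Shortest is (a), total 119 m.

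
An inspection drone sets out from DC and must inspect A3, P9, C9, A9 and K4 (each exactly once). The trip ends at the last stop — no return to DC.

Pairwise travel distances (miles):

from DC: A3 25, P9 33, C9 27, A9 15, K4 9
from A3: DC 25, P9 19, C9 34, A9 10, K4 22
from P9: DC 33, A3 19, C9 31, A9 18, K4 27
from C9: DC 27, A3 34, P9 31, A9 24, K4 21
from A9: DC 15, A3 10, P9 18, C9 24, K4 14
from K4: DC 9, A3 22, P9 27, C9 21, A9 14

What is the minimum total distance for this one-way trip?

83 miles — the minimum one-way total.

There are 5! = 120 possible orderings.
DC - A3 - P9 - C9 - A9 - K4: 25+19+31+24+14 = 113
DC - A3 - P9 - C9 - K4 - A9: 25+19+31+21+14 = 110
DC - A3 - P9 - A9 - C9 - K4: 25+19+18+24+21 = 107
DC - A3 - P9 - A9 - K4 - C9: 25+19+18+14+21 = 97
DC - A3 - P9 - K4 - C9 - A9: 25+19+27+21+24 = 116
DC - A3 - P9 - K4 - A9 - C9: 25+19+27+14+24 = 109
DC - A3 - C9 - P9 - A9 - K4: 25+34+31+18+14 = 122
DC - A3 - C9 - P9 - K4 - A9: 25+34+31+27+14 = 131
DC - A3 - C9 - A9 - P9 - K4: 25+34+24+18+27 = 128
DC - A3 - C9 - A9 - K4 - P9: 25+34+24+14+27 = 124
DC - A3 - C9 - K4 - P9 - A9: 25+34+21+27+18 = 125
DC - A3 - C9 - K4 - A9 - P9: 25+34+21+14+18 = 112
DC - A3 - A9 - P9 - C9 - K4: 25+10+18+31+21 = 105
DC - A3 - A9 - P9 - K4 - C9: 25+10+18+27+21 = 101
… (106 more)
DC - K4 - C9 - A9 - A3 - P9: 9+21+24+10+19 = 83  ← best
The minimum is 83.
One shortest path: DC → K4 → C9 → A9 → A3 → P9.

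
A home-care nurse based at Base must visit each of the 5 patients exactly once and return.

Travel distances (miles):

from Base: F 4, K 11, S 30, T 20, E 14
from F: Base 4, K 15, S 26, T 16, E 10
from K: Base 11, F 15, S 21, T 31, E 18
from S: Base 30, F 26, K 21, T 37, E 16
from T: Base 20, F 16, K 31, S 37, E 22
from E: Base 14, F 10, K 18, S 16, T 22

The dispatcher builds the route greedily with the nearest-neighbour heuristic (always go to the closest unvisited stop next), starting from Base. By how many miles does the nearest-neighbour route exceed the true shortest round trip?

Base: F=4, K=11, E=14, T=20, S=30 ⇒ F
F: E=10, K=15, T=16, S=26 ⇒ E
E: S=16, K=18, T=22 ⇒ S
S: K=21, T=37 ⇒ K
K: T=31 ⇒ T
NN route Base → F → E → S → K → T → Base costs 102.
Optimal: Base → F → T → E → S → K → Base costs 90 (by enumerating all 60 distinct tours).
Excess = 102 − 90 = 12.

Excess over optimum: 12 miles.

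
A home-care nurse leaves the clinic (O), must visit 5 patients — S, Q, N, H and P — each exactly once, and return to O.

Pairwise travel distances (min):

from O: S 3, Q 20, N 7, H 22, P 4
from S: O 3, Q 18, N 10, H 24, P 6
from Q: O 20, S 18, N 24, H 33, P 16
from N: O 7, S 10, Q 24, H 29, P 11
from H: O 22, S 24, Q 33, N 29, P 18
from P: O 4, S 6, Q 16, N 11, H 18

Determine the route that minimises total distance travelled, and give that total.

90 min — the shortest possible round trip.

O - S - Q - N - H - P - O: 3+18+24+29+18+4 = 96
O - S - Q - N - P - H - O: 3+18+24+11+18+22 = 96
O - S - Q - H - N - P - O: 3+18+33+29+11+4 = 98
O - S - Q - H - P - N - O: 3+18+33+18+11+7 = 90
O - S - Q - P - N - H - O: 3+18+16+11+29+22 = 99
O - S - Q - P - H - N - O: 3+18+16+18+29+7 = 91
O - S - N - Q - H - P - O: 3+10+24+33+18+4 = 92
O - S - N - Q - P - H - O: 3+10+24+16+18+22 = 93
O - S - N - H - Q - P - O: 3+10+29+33+16+4 = 95
O - S - N - H - P - Q - O: 3+10+29+18+16+20 = 96
O - S - N - P - Q - H - O: 3+10+11+16+33+22 = 95
O - S - N - P - H - Q - O: 3+10+11+18+33+20 = 95
O - S - H - Q - N - P - O: 3+24+33+24+11+4 = 99
O - S - H - Q - P - N - O: 3+24+33+16+11+7 = 94
… (46 more)
The minimum is 90.
One optimal route: O → S → Q → H → P → N → O (or its reverse).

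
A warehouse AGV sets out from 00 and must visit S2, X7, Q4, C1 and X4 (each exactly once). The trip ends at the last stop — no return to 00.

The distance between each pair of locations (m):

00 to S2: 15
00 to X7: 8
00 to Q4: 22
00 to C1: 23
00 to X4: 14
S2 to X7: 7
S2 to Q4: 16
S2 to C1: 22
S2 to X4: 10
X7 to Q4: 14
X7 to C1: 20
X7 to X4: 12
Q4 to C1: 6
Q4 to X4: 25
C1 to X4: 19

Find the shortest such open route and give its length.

There are 5! = 120 possible orderings.
00→S2→X7→Q4→C1→X4: 15+7+14+6+19 = 61
00→S2→X7→Q4→X4→C1: 15+7+14+25+19 = 80
00→S2→X7→C1→Q4→X4: 15+7+20+6+25 = 73
00→S2→X7→C1→X4→Q4: 15+7+20+19+25 = 86
00→S2→X7→X4→Q4→C1: 15+7+12+25+6 = 65
00→S2→X7→X4→C1→Q4: 15+7+12+19+6 = 59
00→S2→Q4→X7→C1→X4: 15+16+14+20+19 = 84
00→S2→Q4→X7→X4→C1: 15+16+14+12+19 = 76
00→S2→Q4→C1→X7→X4: 15+16+6+20+12 = 69
00→S2→Q4→C1→X4→X7: 15+16+6+19+12 = 68
00→S2→Q4→X4→X7→C1: 15+16+25+12+20 = 88
00→S2→Q4→X4→C1→X7: 15+16+25+19+20 = 95
00→S2→C1→X7→Q4→X4: 15+22+20+14+25 = 96
00→S2→C1→X7→X4→Q4: 15+22+20+12+25 = 94
… (106 more)
00→X7→S2→X4→C1→Q4: 8+7+10+19+6 = 50  ← best
The minimum is 50.
One shortest path: 00 → X7 → S2 → X4 → C1 → Q4.

Minimum one-way distance = 50 m.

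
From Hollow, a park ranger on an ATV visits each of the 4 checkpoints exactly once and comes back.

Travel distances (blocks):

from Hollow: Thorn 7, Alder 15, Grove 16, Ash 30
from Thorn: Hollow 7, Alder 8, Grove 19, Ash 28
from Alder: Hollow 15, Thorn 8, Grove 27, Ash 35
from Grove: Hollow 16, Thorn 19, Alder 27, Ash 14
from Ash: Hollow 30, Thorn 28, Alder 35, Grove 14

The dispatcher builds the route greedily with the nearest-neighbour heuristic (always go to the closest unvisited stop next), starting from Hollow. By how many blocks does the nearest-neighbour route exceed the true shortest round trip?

6 blocks longer than the optimal tour.

Hollow: Thorn=7, Alder=15, Grove=16, Ash=30 ⇒ Thorn
Thorn: Alder=8, Grove=19, Ash=28 ⇒ Alder
Alder: Grove=27, Ash=35 ⇒ Grove
Grove: Ash=14 ⇒ Ash
NN route Hollow → Thorn → Alder → Grove → Ash → Hollow costs 86.
Optimal: Hollow → Thorn → Alder → Ash → Grove → Hollow costs 80 (by enumerating all 12 distinct tours).
Excess = 86 − 80 = 6.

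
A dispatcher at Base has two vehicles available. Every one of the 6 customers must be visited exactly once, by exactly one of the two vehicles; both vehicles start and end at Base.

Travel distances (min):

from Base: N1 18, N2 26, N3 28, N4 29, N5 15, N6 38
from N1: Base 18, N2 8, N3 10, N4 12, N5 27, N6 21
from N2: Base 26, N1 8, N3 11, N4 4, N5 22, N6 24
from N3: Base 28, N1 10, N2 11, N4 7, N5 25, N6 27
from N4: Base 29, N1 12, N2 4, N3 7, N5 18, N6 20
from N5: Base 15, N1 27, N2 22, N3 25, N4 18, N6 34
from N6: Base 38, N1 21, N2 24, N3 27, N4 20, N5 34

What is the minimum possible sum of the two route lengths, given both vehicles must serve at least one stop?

Check every non-empty split of the stops between the two vehicles; for each half take its own optimal tour:
  {N1} + {N2, N3, N4, N5, N6}: 36 + 112 = 148
  {N2} + {N1, N3, N4, N5, N6}: 52 + 104 = 156
  {N1, N2} + {N3, N4, N5, N6}: 52 + 104 = 156
  {N3} + {N1, N2, N4, N5, N6}: 56 + 99 = 155
  {N1, N3} + {N2, N4, N5, N6}: 56 + 99 = 155
  {N2, N3} + {N1, N4, N5, N6}: 65 + 92 = 157
  … (31 splits in total)
  {N5} + {N1, N2, N3, N4, N6}: 30 + 101 = 131  ← best
Best: vehicle 1 Base → N5 → Base = 30; vehicle 2 Base → N1 → N3 → N2 → N4 → N6 → Base = 101; combined 131.

131 min — the smallest possible combined total.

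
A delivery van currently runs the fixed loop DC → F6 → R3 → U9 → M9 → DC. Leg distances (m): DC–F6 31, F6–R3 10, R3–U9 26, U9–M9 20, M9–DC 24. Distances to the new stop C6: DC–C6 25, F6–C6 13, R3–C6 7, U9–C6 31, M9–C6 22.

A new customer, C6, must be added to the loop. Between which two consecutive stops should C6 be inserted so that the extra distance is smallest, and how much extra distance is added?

Adding 7 m by placing C6 on the DC–F6 leg.

Insertion cost between consecutive stops i–j is d(i,C6) + d(C6,j) − d(i,j):
  between DC and F6: 25 + 13 − 31 = 7
  between F6 and R3: 13 + 7 − 10 = 10
  between R3 and U9: 7 + 31 − 26 = 12
  between U9 and M9: 31 + 22 − 20 = 33
  between M9 and DC: 22 + 25 − 24 = 23
Cheapest insertion is between DC and F6, adding 7.
New total = 111 + 7 = 118.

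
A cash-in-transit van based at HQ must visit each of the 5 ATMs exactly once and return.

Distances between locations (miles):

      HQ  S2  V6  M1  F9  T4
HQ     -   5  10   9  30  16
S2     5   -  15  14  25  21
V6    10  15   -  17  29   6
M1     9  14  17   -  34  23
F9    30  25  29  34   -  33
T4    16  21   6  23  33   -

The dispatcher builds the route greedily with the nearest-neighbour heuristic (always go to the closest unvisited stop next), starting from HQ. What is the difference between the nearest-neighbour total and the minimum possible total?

From HQ: S2=5, M1=9, V6=10, T4=16, F9=30 → choose S2 (5).
From S2: M1=14, V6=15, T4=21, F9=25 → choose M1 (14).
From M1: V6=17, T4=23, F9=34 → choose V6 (17).
From V6: T4=6, F9=29 → choose T4 (6).
From T4: F9=33 → choose F9 (33).
NN route HQ → S2 → M1 → V6 → T4 → F9 → HQ costs 105.
Optimal: HQ → S2 → F9 → T4 → V6 → M1 → HQ costs 95 (by enumerating all 60 distinct tours).
Excess = 105 − 95 = 10.

10 miles longer than the optimal tour.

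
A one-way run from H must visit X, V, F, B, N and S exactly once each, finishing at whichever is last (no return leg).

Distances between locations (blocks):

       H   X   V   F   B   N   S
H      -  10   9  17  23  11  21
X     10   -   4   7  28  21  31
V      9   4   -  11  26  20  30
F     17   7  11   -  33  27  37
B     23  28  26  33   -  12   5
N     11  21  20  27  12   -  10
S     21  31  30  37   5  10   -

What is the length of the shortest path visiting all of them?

There are 6! = 720 possible orderings.
H - X - V - F - B - N - S: 10+4+11+33+12+10 = 80
H - X - V - F - B - S - N: 10+4+11+33+5+10 = 73
H - X - V - F - N - B - S: 10+4+11+27+12+5 = 69
H - X - V - F - N - S - B: 10+4+11+27+10+5 = 67
H - X - V - F - S - B - N: 10+4+11+37+5+12 = 79
H - X - V - F - S - N - B: 10+4+11+37+10+12 = 84
H - X - V - B - F - N - S: 10+4+26+33+27+10 = 110
H - X - V - B - F - S - N: 10+4+26+33+37+10 = 120
… (712 more)
H - V - X - F - N - S - B: 9+4+7+27+10+5 = 62  ← best
The minimum is 62.
One shortest path: H → V → X → F → N → S → B.

62 blocks — the minimum one-way total.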